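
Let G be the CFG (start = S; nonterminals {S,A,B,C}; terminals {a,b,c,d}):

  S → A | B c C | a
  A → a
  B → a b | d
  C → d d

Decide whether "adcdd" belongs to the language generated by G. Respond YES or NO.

CNF form of G:
  S -> B X4 | a
  A -> a
  B -> T0 T1 | d
  C -> T2 T2
  T0 -> a
  T1 -> b
  T2 -> d
  T3 -> c
  X4 -> T3 C

CYK table (by increasing span):
  cell(0,0) a: {A,S,T0}  orig:{A,S}
  cell(1,1) d: {B,T2}  orig:{B}
  cell(2,2) c: {T3}  orig:{}
  cell(3,3) d: {B,T2}  orig:{B}
  cell(4,4) d: {B,T2}  orig:{B}
  cell(0,1) ad: ∅
  cell(1,2) dc: ∅
  cell(2,3) cd: ∅
  cell(3,4) dd: {C}
  cell(0,2) adc: ∅
  cell(1,3) dcd: ∅
  cell(2,4) cdd: {X4}  orig:{}
  cell(0,3) adcd: ∅
  cell(1,4) dcdd: {S}
  cell(0,4) adcdd: ∅

S ∉ T[0,4] ⇒ NO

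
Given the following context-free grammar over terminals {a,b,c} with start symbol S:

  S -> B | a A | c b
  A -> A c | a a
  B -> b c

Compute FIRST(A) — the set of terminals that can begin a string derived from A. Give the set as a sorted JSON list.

Compute FIRST by fixpoint:
iter 1:
  A via A→a a: +{a}
  B via B→b c: +{b}
  S via S→B: +{b}
  S via S→a A: +{a}
  S via S→c b: +{c}
  FIRST(S)={a,b,c}  FIRST(A)={a}  FIRST(B)={b}
iter 2: (stable)
  FIRST(S)={a,b,c}  FIRST(A)={a}  FIRST(B)={b}

FIRST(A) = ["a"]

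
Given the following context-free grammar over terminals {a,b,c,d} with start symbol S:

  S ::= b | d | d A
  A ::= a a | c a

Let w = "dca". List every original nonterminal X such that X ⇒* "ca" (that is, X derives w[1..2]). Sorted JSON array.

Convert to CNF:
  S -> T2 A | b | d
  A -> T0 T0 | T1 T0
  T0 -> a
  T1 -> c
  T2 -> d

Fill CYK table bottom-up, restricted to cells inside w[1..2]:
  cell(1,1) c: {T1}  orig:{}
  cell(2,2) a: {T0}  orig:{}
  cell(1,2) ca: {A}

Original NTs in T[1,2] deriving "ca": ["A"]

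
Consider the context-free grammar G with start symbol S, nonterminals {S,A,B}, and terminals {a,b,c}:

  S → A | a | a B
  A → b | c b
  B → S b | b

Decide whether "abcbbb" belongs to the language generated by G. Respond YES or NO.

Convert to CNF:
  S -> T0 T1 | T2 B | a | b
  A -> T0 T1 | b
  B -> S T1 | b
  T0 -> c
  T1 -> b
  T2 -> a

CYK table (by increasing span):
  T[0,0] 'a' = {S,T2}  orig:{S}
  T[1,1] 'b' = {A,B,S,T1}  orig:{A,B,S}
  T[2,2] 'c' = {T0}  orig:{}
  T[3,3] 'b' = {A,B,S,T1}  orig:{A,B,S}
  T[4,4] 'b' = {A,B,S,T1}  orig:{A,B,S}
  T[5,5] 'b' = {A,B,S,T1}  orig:{A,B,S}
  T[0,1] 'ab' = {B,S}
  T[1,2] 'bc' = ∅
  T[2,3] 'cb' = {A,S}
  T[3,4] 'bb' = {B}
  T[4,5] 'bb' = {B}
  T[0,2] 'abc' = ∅
  T[1,3] 'bcb' = ∅
  T[2,4] 'cbb' = {B}
  T[3,5] 'bbb' = ∅
  T[0,3] 'abcb' = ∅
  T[1,4] 'bcbb' = ∅
  T[2,5] 'cbbb' = ∅
  T[0,4] 'abcbb' = ∅
  T[1,5] 'bcbbb' = ∅
  T[0,5] 'abcbbb' = ∅

S ∉ T[0,5] ⇒ NO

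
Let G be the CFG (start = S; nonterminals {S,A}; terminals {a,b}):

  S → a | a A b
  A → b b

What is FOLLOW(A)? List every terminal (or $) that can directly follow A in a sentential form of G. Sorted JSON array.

FIRST sets, iterate to fixpoint:
[1]
  A via A→b b: +{b}
  S via S→a: +{a}
  S: {a}  A: {b}
[2] (stable)
  S: {a}  A: {b}

FOLLOW iteration:
initialize: $ ∈ FOLLOW(S)
round 1:
  S→a A b: FOLLOW(A) ⊇ FIRST(b) = {b}; new: +{b}
  FOLLOW[S]={$}  FOLLOW[A]={b}
round 2: (no change)
  FOLLOW[S]={$}  FOLLOW[A]={b}

FOLLOW(A) = ["b"]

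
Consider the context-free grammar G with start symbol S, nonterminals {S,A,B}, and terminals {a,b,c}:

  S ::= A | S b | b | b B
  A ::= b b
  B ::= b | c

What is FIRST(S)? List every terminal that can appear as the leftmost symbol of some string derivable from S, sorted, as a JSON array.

Compute FIRST by fixpoint:
round 1:
  A via A→b b: +{b}
  B via B→b: +{b}
  B via B→c: +{c}
  S via S→A: +{b}
  FIRST[S]={b}  FIRST[A]={b}  FIRST[B]={b,c}
round 2: — fixpoint
  FIRST[S]={b}  FIRST[A]={b}  FIRST[B]={b,c}

FIRST(S) = ["b"]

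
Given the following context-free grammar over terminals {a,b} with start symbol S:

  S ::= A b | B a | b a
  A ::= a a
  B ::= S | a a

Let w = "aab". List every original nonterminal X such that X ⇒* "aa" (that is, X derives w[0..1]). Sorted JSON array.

Convert to CNF:
  S -> A T1 | B T0 | T1 T0
  A -> T0 T0
  B -> A T1 | B T0 | T0 T0 | T1 T0
  T0 -> a
  T1 -> b

CYK table (by increasing span) — only the sub-triangle for w[0..1]:
  T[0,0] 'a' = {T0}  orig:{}
  T[1,1] 'a' = {T0}  orig:{}
  T[0,1] 'aa' = {A,B}

Original NTs in T[0,1] deriving "aa": ["A", "B"]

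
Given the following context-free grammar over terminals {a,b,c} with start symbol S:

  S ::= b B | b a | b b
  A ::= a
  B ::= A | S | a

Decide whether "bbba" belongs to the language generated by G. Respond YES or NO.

CNF form of G:
  S -> T0 B | T0 T0 | T0 T1
  A -> a
  B -> T0 B | T0 T0 | T0 T1 | a
  T0 -> b
  T1 -> a

CYK table (by increasing span):
  [0..0]={T0}  "b"  orig:{}
  [1..1]={T0}  "b"  orig:{}
  [2..2]={T0}  "b"  orig:{}
  [3..3]={A,B,T1}  "a"  orig:{A,B}
  [0..1]={B,S}  "bb"
  [1..2]={B,S}  "bb"
  [2..3]={B,S}  "ba"
  [0..2]={B,S}  "bbb"
  [1..3]={B,S}  "bba"
  [0..3]={B,S}  "bbba"

S ∈ T[0,3] ⇒ YES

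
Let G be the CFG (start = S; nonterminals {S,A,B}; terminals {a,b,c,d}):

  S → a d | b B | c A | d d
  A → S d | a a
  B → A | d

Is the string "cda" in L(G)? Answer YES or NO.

CNF form of G:
  S -> T0 T0 | T1 T0 | T2 B | T3 A
  A -> S T0 | T1 T1
  B -> S T0 | T1 T1 | d
  T0 -> d
  T1 -> a
  T2 -> b
  T3 -> c

CYK table (by increasing span):
  T[0,0] 'c' = {T3}  orig:{}
  T[1,1] 'd' = {B,T0}  orig:{B}
  T[2,2] 'a' = {T1}  orig:{}
  T[0,1] 'cd' = ∅
  T[1,2] 'da' = ∅
  T[0,2] 'cda' = ∅

S ∉ T[0,2] ⇒ NO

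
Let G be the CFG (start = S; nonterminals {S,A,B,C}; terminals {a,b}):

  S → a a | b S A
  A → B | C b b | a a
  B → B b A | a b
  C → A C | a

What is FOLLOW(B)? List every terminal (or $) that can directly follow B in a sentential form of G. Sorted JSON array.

FIRST iteration:
round 1:
  A via A→a a: +{a}
  B via B→a b: +{a}
  C via C→A C: +{a}
  S via S→a a: +{a}
  S via S→b S A: +{b}
  S: {a,b}  A: {a}  B: {a}  C: {a}
round 2: done
  S: {a,b}  A: {a}  B: {a}  C: {a}

Compute FOLLOW by fixpoint:
seed FOLLOW(S) with $
round 1:
  A→C b b: FOLLOW(C) ⊇ FIRST(b) = {b}; new: +{b}
  B→B b A: FOLLOW(B) ⊇ FIRST(b) = {b}; new: +{b}
  B→B b A: FOLLOW(A) ⊇ FOLLOW(B) ⊇ {b}; new: +{b}
  C→A C: FOLLOW(A) ⊇ FIRST(C) = {a}; new: +{a}
  S→b S A: FOLLOW(S) ⊇ FIRST(A) = {a}; new: +{a}
  S→b S A: FOLLOW(A) ⊇ FOLLOW(S) ⊇ {$,a}; new: +{$}
  FOLLOW[S]={$,a}  FOLLOW[A]={$,a,b}  FOLLOW[B]={b}  FOLLOW[C]={b}
round 2:
  A→B: FOLLOW(B) ⊇ FOLLOW(A) ⊇ {$,a,b}; new: +{$,a}
  FOLLOW[S]={$,a}  FOLLOW[A]={$,a,b}  FOLLOW[B]={$,a,b}  FOLLOW[C]={b}
round 3: (stable)
  FOLLOW[S]={$,a}  FOLLOW[A]={$,a,b}  FOLLOW[B]={$,a,b}  FOLLOW[C]={b}

FOLLOW(B) = ["$", "a", "b"]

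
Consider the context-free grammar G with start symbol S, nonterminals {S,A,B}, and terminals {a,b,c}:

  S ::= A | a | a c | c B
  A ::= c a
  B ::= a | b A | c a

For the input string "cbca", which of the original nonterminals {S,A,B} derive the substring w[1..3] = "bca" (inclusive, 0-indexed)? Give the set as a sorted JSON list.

Convert to CNF:
  S -> T0 B | T0 T1 | T1 T0 | a
  A -> T0 T1
  B -> T0 T1 | T2 A | a
  T0 -> c
  T1 -> a
  T2 -> b

Fill CYK table bottom-up (cells [i..j] with 1 ≤ i ≤ j ≤ 3 only):
  T[1,1] 'b' = {T2}  orig:{}
  T[2,2] 'c' = {T0}  orig:{}
  T[3,3] 'a' = {B,S,T1}  orig:{B,S}
  T[1,2] 'bc' = ∅
  T[2,3] 'ca' = {A,B,S}
  T[1,3] 'bca' = {B}

Original NTs in T[1,3] deriving "bca": ["B"]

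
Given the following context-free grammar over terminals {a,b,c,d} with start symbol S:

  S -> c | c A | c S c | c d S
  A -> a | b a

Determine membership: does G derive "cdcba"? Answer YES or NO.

Convert to CNF:
  S -> T2 A | T2 X4 | T2 X5 | c
  A -> T0 T1 | a
  T0 -> b
  T1 -> a
  T2 -> c
  T3 -> d
  X4 -> S T2
  X5 -> T3 S

CYK table (by increasing span):
  cell(0,0) c: {S,T2}  orig:{S}
  cell(1,1) d: {T3}  orig:{}
  cell(2,2) c: {S,T2}  orig:{S}
  cell(3,3) b: {T0}  orig:{}
  cell(4,4) a: {A,T1}  orig:{A}
  cell(0,1) cd: ∅
  cell(1,2) dc: {X5}  orig:{}
  cell(2,3) cb: ∅
  cell(3,4) ba: {A}
  cell(0,2) cdc: {S}
  cell(1,3) dcb: ∅
  cell(2,4) cba: {S}
  cell(0,3) cdcb: ∅
  cell(1,4) dcba: {X5}  orig:{}
  cell(0,4) cdcba: {S}

S ∈ T[0,4] ⇒ YES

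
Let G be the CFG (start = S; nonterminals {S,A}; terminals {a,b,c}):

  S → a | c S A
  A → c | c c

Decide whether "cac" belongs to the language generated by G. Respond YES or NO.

CNF form of G:
  S -> T0 X1 | a
  A -> T0 T0 | c
  T0 -> c
  X1 -> S A

Fill CYK table bottom-up:
  T[0,0] 'c' = {A,T0}  orig:{A}
  T[1,1] 'a' = {S}
  T[2,2] 'c' = {A,T0}  orig:{A}
  T[0,1] 'ca' = ∅
  T[1,2] 'ac' = {X1}  orig:{}
  T[0,2] 'cac' = {S}

S ∈ T[0,2] ⇒ YES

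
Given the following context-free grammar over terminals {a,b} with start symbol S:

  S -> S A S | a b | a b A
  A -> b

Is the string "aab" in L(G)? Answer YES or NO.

Convert to CNF:
  S -> S X2 | T0 T1 | T0 X3
  A -> b
  T0 -> a
  T1 -> b
  X2 -> A S
  X3 -> T1 A

Fill CYK table bottom-up:
  cell(0,0) a: {T0}  orig:{}
  cell(1,1) a: {T0}  orig:{}
  cell(2,2) b: {A,T1}  orig:{A}
  cell(0,1) aa: ∅
  cell(1,2) ab: {S}
  cell(0,2) aab: ∅

S ∉ T[0,2] ⇒ NO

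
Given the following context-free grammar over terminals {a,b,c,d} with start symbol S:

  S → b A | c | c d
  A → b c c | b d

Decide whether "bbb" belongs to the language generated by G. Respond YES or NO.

CNF form of G:
  S -> T0 A | T1 T2 | c
  A -> T0 T2 | T0 X3
  T0 -> b
  T1 -> c
  T2 -> d
  X3 -> T1 T1

CYK fill:
  [0..0]={T0}  "b"  orig:{}
  [1..1]={T0}  "b"  orig:{}
  [2..2]={T0}  "b"  orig:{}
  [0..1]=∅  "bb"
  [1..2]=∅  "bb"
  [0..2]=∅  "bbb"

S ∉ T[0,2] ⇒ NO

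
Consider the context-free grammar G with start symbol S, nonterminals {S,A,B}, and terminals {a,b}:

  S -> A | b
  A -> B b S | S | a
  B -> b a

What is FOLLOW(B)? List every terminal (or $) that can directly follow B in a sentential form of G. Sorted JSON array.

FIRST iteration:
[1]
  A via A→a: +{a}
  B via B→b a: +{b}
  S via S→A: +{a}
  S via S→b: +{b}
  S: {a,b}  A: {a}  B: {b}
[2]
  A via A→B b S: +{b}
  S: {a,b}  A: {a,b}  B: {b}
[3] — fixpoint
  S: {a,b}  A: {a,b}  B: {b}

Compute FOLLOW by fixpoint:
seed FOLLOW(S) with $
round 1:
  A→B b S: FOLLOW(B) ⊇ FIRST(b) = {b}; new: +{b}
  S→A: FOLLOW(A) ⊇ FOLLOW(S) ⊇ {$}; new: +{$}
  S: {$}  A: {$}  B: {b}
round 2: done
  S: {$}  A: {$}  B: {b}

FOLLOW(B) = ["b"]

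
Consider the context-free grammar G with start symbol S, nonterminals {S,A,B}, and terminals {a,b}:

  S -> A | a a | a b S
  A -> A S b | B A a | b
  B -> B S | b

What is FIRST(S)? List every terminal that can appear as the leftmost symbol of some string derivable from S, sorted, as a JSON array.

FIRST sets, iterate to fixpoint:
pass 1:
  A via A→b: +{b}
  B via B→b: +{b}
  S via S→A: +{b}
  S via S→a a: +{a}
  FIRST(S)={a,b}  FIRST(A)={b}  FIRST(B)={b}
pass 2: (stable)
  FIRST(S)={a,b}  FIRST(A)={b}  FIRST(B)={b}

FIRST(S) = ["a", "b"]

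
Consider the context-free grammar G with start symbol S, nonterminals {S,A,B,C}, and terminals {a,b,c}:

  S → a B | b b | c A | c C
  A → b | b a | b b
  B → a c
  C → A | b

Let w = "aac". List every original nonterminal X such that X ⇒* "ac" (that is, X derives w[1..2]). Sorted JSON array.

CNF form of G:
  S -> T0 T0 | T1 B | T2 A | T2 C
  A -> T0 T0 | T0 T1 | b
  B -> T1 T2
  C -> T0 T0 | T0 T1 | b
  T0 -> b
  T1 -> a
  T2 -> c

Fill CYK table bottom-up (cells [i..j] with 1 ≤ i ≤ j ≤ 2 only):
  T[1,1] 'a' = {T1}  orig:{}
  T[2,2] 'c' = {T2}  orig:{}
  T[1,2] 'ac' = {B}

Original NTs in T[1,2] deriving "ac": ["B"]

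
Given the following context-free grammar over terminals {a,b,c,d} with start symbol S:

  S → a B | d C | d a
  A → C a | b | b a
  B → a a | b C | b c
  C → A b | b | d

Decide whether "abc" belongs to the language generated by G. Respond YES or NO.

Convert to CNF:
  S -> T0 B | T3 C | T3 T0
  A -> C T0 | T1 T0 | b
  B -> T0 T0 | T1 C | T1 T2
  C -> A T1 | b | d
  T0 -> a
  T1 -> b
  T2 -> c
  T3 -> d

CYK fill:
  [0..0]={T0}  "a"  orig:{}
  [1..1]={A,C,T1}  "b"  orig:{A,C}
  [2..2]={T2}  "c"  orig:{}
  [0..1]=∅  "ab"
  [1..2]={B}  "bc"
  [0..2]={S}  "abc"

S ∈ T[0,2] ⇒ YES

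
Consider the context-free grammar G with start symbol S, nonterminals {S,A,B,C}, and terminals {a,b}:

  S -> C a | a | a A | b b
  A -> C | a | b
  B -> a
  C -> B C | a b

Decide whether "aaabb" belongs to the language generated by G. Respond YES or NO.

CNF form of G:
  S -> C T0 | T0 A | T1 T1 | a
  A -> B C | T0 T1 | a | b
  B -> a
  C -> B C | T0 T1
  T0 -> a
  T1 -> b

CYK fill:
  [0..0]={A,B,S,T0}  "a"  orig:{A,B,S}
  [1..1]={A,B,S,T0}  "a"  orig:{A,B,S}
  [2..2]={A,B,S,T0}  "a"  orig:{A,B,S}
  [3..3]={A,T1}  "b"  orig:{A}
  [4..4]={A,T1}  "b"  orig:{A}
  [0..1]={S}  "aa"
  [1..2]={S}  "aa"
  [2..3]={A,C,S}  "ab"
  [3..4]={S}  "bb"
  [0..2]=∅  "aaa"
  [1..3]={A,C,S}  "aab"
  [2..4]=∅  "abb"
  [0..3]={A,C,S}  "aaab"
  [1..4]=∅  "aabb"
  [0..4]=∅  "aaabb"

S ∉ T[0,4] ⇒ NO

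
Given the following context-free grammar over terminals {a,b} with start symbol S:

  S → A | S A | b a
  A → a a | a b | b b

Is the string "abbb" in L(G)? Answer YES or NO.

CNF form of G:
  S -> S A | T0 T0 | T0 T1 | T1 T0 | T1 T1
  A -> T0 T0 | T0 T1 | T1 T1
  T0 -> a
  T1 -> b

CYK table (by increasing span):
  T[0,0] 'a' = {T0}  orig:{}
  T[1,1] 'b' = {T1}  orig:{}
  T[2,2] 'b' = {T1}  orig:{}
  T[3,3] 'b' = {T1}  orig:{}
  T[0,1] 'ab' = {A,S}
  T[1,2] 'bb' = {A,S}
  T[2,3] 'bb' = {A,S}
  T[0,2] 'abb' = ∅
  T[1,3] 'bbb' = ∅
  T[0,3] 'abbb' = {S}

S ∈ T[0,3] ⇒ YES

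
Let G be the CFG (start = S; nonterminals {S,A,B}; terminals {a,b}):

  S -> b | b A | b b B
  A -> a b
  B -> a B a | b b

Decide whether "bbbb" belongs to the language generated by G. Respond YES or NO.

CNF form of G:
  S -> T1 A | T1 X3 | b
  A -> T0 T1
  B -> T0 X2 | T1 T1
  T0 -> a
  T1 -> b
  X2 -> B T0
  X3 -> T1 B

CYK fill:
  T[0,0] 'b' = {S,T1}  orig:{S}
  T[1,1] 'b' = {S,T1}  orig:{S}
  T[2,2] 'b' = {S,T1}  orig:{S}
  T[3,3] 'b' = {S,T1}  orig:{S}
  T[0,1] 'bb' = {B}
  T[1,2] 'bb' = {B}
  T[2,3] 'bb' = {B}
  T[0,2] 'bbb' = {X3}  orig:{}
  T[1,3] 'bbb' = {X3}  orig:{}
  T[0,3] 'bbbb' = {S}

S ∈ T[0,3] ⇒ YES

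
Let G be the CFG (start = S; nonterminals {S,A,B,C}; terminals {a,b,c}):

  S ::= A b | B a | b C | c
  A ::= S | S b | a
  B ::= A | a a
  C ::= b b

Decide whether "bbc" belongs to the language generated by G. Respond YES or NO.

Convert to CNF:
  S -> A T0 | B T1 | T0 C | c
  A -> A T0 | B T1 | S T0 | T0 C | a | c
  B -> A T0 | B T1 | S T0 | T0 C | T1 T1 | a | c
  C -> T0 T0
  T0 -> b
  T1 -> a

CYK table (by increasing span):
  cell(0,0) b: {T0}  orig:{}
  cell(1,1) b: {T0}  orig:{}
  cell(2,2) c: {A,B,S}
  cell(0,1) bb: {C}
  cell(1,2) bc: ∅
  cell(0,2) bbc: ∅

S ∉ T[0,2] ⇒ NO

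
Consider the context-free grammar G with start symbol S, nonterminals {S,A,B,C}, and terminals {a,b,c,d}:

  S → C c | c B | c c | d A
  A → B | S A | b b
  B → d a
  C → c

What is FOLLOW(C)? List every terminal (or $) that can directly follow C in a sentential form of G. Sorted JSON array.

FIRST iteration:
[1]
  A via A→b b: +{b}
  B via B→d a: +{d}
  C via C→c: +{c}
  S via S→C c: +{c}
  S via S→d A: +{d}
  FIRST[S]={c,d}  FIRST[A]={b}  FIRST[B]={d}  FIRST[C]={c}
[2]
  A via A→B: +{d}
  A via A→S A: +{c}
  FIRST[S]={c,d}  FIRST[A]={b,c,d}  FIRST[B]={d}  FIRST[C]={c}
[3] — fixpoint
  FIRST[S]={c,d}  FIRST[A]={b,c,d}  FIRST[B]={d}  FIRST[C]={c}

Compute FOLLOW by fixpoint:
initialize: $ ∈ FOLLOW(S)
pass 1:
  A→S A: FOLLOW(S) ⊇ FIRST(A) = {b,c,d}; new: +{b,c,d}
  S→C c: FOLLOW(C) ⊇ FIRST(c) = {c}; new: +{c}
  S→c B: FOLLOW(B) ⊇ FOLLOW(S) ⊇ {$,b,c,d}; new: +{$,b,c,d}
  S→d A: FOLLOW(A) ⊇ FOLLOW(S) ⊇ {$,b,c,d}; new: +{$,b,c,d}
  FOLLOW[S]={$,b,c,d}  FOLLOW[A]={$,b,c,d}  FOLLOW[B]={$,b,c,d}  FOLLOW[C]={c}
pass 2: done
  FOLLOW[S]={$,b,c,d}  FOLLOW[A]={$,b,c,d}  FOLLOW[B]={$,b,c,d}  FOLLOW[C]={c}

FOLLOW(C) = ["c"]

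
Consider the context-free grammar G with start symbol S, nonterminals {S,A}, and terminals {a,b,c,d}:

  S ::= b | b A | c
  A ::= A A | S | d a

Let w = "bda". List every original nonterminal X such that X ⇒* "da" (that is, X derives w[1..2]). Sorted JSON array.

Convert to CNF:
  S -> T0 A | b | c
  A -> A A | T0 A | T1 T2 | b | c
  T0 -> b
  T1 -> d
  T2 -> a

CYK fill — only the sub-triangle for w[1..2]:
  [1..1]={T1}  "d"  orig:{}
  [2..2]={T2}  "a"  orig:{}
  [1..2]={A}  "da"

Original NTs in T[1,2] deriving "da": ["A"]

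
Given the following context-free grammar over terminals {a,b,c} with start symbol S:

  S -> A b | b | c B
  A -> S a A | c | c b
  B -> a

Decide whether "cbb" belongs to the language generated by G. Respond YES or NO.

CNF form of G:
  S -> A T2 | T1 B | b
  A -> S X3 | T1 T2 | c
  B -> a
  T0 -> a
  T1 -> c
  T2 -> b
  X3 -> T0 A

CYK fill:
  T[0,0] 'c' = {A,T1}  orig:{A}
  T[1,1] 'b' = {S,T2}  orig:{S}
  T[2,2] 'b' = {S,T2}  orig:{S}
  T[0,1] 'cb' = {A,S}
  T[1,2] 'bb' = ∅
  T[0,2] 'cbb' = {S}

S ∈ T[0,2] ⇒ YES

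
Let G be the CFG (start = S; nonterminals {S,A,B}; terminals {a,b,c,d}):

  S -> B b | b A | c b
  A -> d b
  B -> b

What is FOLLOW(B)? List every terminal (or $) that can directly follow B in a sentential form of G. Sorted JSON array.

FIRST iteration:
round 1:
  A via A→d b: +{d}
  B via B→b: +{b}
  S via S→B b: +{b}
  S via S→c b: +{c}
  S: {b,c}  A: {d}  B: {b}
round 2: (no change)
  S: {b,c}  A: {d}  B: {b}

FOLLOW sets:
seed FOLLOW(S) with $
[1]
  S→B b: FOLLOW(B) ⊇ FIRST(b) = {b}; new: +{b}
  S→b A: FOLLOW(A) ⊇ FOLLOW(S) ⊇ {$}; new: +{$}
  FOLLOW[S]={$}  FOLLOW[A]={$}  FOLLOW[B]={b}
[2] done
  FOLLOW[S]={$}  FOLLOW[A]={$}  FOLLOW[B]={b}

FOLLOW(B) = ["b"]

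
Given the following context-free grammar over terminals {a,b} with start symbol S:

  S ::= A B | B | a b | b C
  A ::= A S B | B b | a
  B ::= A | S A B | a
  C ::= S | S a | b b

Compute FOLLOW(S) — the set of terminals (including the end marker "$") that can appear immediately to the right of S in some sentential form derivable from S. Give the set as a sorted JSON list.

FIRST iteration:
iter 1:
  A via A→a: +{a}
  B via B→A: +{a}
  C via C→b b: +{b}
  S via S→A B: +{a}
  S via S→b C: +{b}
  FIRST(S)={a,b}  FIRST(A)={a}  FIRST(B)={a}  FIRST(C)={b}
iter 2:
  B via B→S A B: +{b}
  C via C→S: +{a}
  FIRST(S)={a,b}  FIRST(A)={a}  FIRST(B)={a,b}  FIRST(C)={a,b}
iter 3:
  A via A→B b: +{b}
  FIRST(S)={a,b}  FIRST(A)={a,b}  FIRST(B)={a,b}  FIRST(C)={a,b}
iter 4: done
  FIRST(S)={a,b}  FIRST(A)={a,b}  FIRST(B)={a,b}  FIRST(C)={a,b}

FOLLOW sets:
initialize: $ ∈ FOLLOW(S)
pass 1:
  A→A S B: FOLLOW(A) ⊇ FIRST(S) = {a,b}; new: +{a,b}
  A→A S B: FOLLOW(S) ⊇ FIRST(B) = {a,b}; new: +{a,b}
  A→A S B: FOLLOW(B) ⊇ FOLLOW(A) ⊇ {a,b}; new: +{a,b}
  S→A B: FOLLOW(B) ⊇ FOLLOW(S) ⊇ {$,a,b}; new: +{$}
  S→b C: FOLLOW(C) ⊇ FOLLOW(S) ⊇ {$,a,b}; new: +{$,a,b}
  S: {$,a,b}  A: {a,b}  B: {$,a,b}  C: {$,a,b}
pass 2:
  B→A: FOLLOW(A) ⊇ FOLLOW(B) ⊇ {$,a,b}; new: +{$}
  S: {$,a,b}  A: {$,a,b}  B: {$,a,b}  C: {$,a,b}
pass 3: (no change)
  S: {$,a,b}  A: {$,a,b}  B: {$,a,b}  C: {$,a,b}

FOLLOW(S) = ["$", "a", "b"]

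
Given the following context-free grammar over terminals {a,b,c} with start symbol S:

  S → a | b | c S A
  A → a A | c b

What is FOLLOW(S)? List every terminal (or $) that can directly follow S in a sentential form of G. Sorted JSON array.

FIRST sets, iterate to fixpoint:
pass 1:
  A via A→a A: +{a}
  A via A→c b: +{c}
  S via S→a: +{a}
  S via S→b: +{b}
  S via S→c S A: +{c}
  FIRST[S]={a,b,c}  FIRST[A]={a,c}
pass 2: (stable)
  FIRST[S]={a,b,c}  FIRST[A]={a,c}

Compute FOLLOW by fixpoint:
FOLLOW(S) := {$}
iter 1:
  S→c S A: FOLLOW(S) ⊇ FIRST(A) = {a,c}; new: +{a,c}
  S→c S A: FOLLOW(A) ⊇ FOLLOW(S) ⊇ {$,a,c}; new: +{$,a,c}
  FOLLOW[S]={$,a,c}  FOLLOW[A]={$,a,c}
iter 2: done
  FOLLOW[S]={$,a,c}  FOLLOW[A]={$,a,c}

FOLLOW(S) = ["$", "a", "c"]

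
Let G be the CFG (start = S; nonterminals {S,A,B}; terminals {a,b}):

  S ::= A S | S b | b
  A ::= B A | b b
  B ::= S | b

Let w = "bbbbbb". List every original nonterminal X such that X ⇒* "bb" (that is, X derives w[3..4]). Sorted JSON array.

CNF form of G:
  S -> A S | S T0 | b
  A -> B A | T0 T0
  B -> A S | S T0 | b
  T0 -> b

CYK table (by increasing span) (cells [i..j] with 3 ≤ i ≤ j ≤ 4 only):
  T[3,3] 'b' = {B,S,T0}  orig:{B,S}
  T[4,4] 'b' = {B,S,T0}  orig:{B,S}
  T[3,4] 'bb' = {A,B,S}

Original NTs in T[3,4] deriving "bb": ["A", "B", "S"]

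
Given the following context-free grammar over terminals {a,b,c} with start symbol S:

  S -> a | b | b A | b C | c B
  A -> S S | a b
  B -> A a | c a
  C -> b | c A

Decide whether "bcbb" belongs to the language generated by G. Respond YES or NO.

CNF form of G:
  S -> T1 A | T1 C | T2 B | a | b
  A -> S S | T0 T1
  B -> A T0 | T2 T0
  C -> T2 A | b
  T0 -> a
  T1 -> b
  T2 -> c

CYK table (by increasing span):
  cell(0,0) b: {C,S,T1}  orig:{C,S}
  cell(1,1) c: {T2}  orig:{}
  cell(2,2) b: {C,S,T1}  orig:{C,S}
  cell(3,3) b: {C,S,T1}  orig:{C,S}
  cell(0,1) bc: ∅
  cell(1,2) cb: ∅
  cell(2,3) bb: {A,S}
  cell(0,2) bcb: ∅
  cell(1,3) cbb: {C}
  cell(0,3) bcbb: {S}

S ∈ T[0,3] ⇒ YES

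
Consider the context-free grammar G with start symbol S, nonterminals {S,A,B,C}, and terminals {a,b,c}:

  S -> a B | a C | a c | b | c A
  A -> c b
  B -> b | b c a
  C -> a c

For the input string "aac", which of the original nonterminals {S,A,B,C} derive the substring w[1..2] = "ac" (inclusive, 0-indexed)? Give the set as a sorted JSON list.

CNF form of G:
  S -> T0 A | T2 B | T2 C | T2 T0 | b
  A -> T0 T1
  B -> T1 X3 | b
  C -> T2 T0
  T0 -> c
  T1 -> b
  T2 -> a
  X3 -> T0 T2

CYK fill — only the sub-triangle for w[1..2]:
  T[1,1] 'a' = {T2}  orig:{}
  T[2,2] 'c' = {T0}  orig:{}
  T[1,2] 'ac' = {C,S}

Original NTs in T[1,2] deriving "ac": ["C", "S"]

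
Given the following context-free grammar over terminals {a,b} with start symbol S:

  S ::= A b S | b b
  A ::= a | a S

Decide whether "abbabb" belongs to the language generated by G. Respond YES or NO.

CNF form of G:
  S -> A X2 | T1 T1
  A -> T0 S | a
  T0 -> a
  T1 -> b
  X2 -> T1 S

CYK fill:
  T[0,0] 'a' = {A,T0}  orig:{A}
  T[1,1] 'b' = {T1}  orig:{}
  T[2,2] 'b' = {T1}  orig:{}
  T[3,3] 'a' = {A,T0}  orig:{A}
  T[4,4] 'b' = {T1}  orig:{}
  T[5,5] 'b' = {T1}  orig:{}
  T[0,1] 'ab' = ∅
  T[1,2] 'bb' = {S}
  T[2,3] 'ba' = ∅
  T[3,4] 'ab' = ∅
  T[4,5] 'bb' = {S}
  T[0,2] 'abb' = {A}
  T[1,3] 'bba' = ∅
  T[2,4] 'bab' = ∅
  T[3,5] 'abb' = {A}
  T[0,3] 'abba' = ∅
  T[1,4] 'bbab' = ∅
  T[2,5] 'babb' = ∅
  T[0,4] 'abbab' = ∅
  T[1,5] 'bbabb' = ∅
  T[0,5] 'abbabb' = ∅

S ∉ T[0,5] ⇒ NO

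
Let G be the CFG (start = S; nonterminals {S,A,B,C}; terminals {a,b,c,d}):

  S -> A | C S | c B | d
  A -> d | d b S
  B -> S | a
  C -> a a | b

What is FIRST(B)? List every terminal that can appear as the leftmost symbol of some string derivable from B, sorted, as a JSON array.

FIRST iteration:
iter 1:
  A via A→d: +{d}
  B via B→a: +{a}
  C via C→a a: +{a}
  C via C→b: +{b}
  S via S→A: +{d}
  S via S→C S: +{a,b}
  S via S→c B: +{c}
  FIRST[S]={a,b,c,d}  FIRST[A]={d}  FIRST[B]={a}  FIRST[C]={a,b}
iter 2:
  B via B→S: +{b,c,d}
  FIRST[S]={a,b,c,d}  FIRST[A]={d}  FIRST[B]={a,b,c,d}  FIRST[C]={a,b}
iter 3: done
  FIRST[S]={a,b,c,d}  FIRST[A]={d}  FIRST[B]={a,b,c,d}  FIRST[C]={a,b}

FIRST(B) = ["a", "b", "c", "d"]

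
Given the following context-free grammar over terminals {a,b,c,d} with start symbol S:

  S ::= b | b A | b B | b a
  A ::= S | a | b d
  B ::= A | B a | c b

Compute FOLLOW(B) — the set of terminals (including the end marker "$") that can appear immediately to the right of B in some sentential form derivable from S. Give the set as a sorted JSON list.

FIRST iteration:
pass 1:
  A via A→a: +{a}
  A via A→b d: +{b}
  B via B→A: +{a,b}
  B via B→c b: +{c}
  S via S→b: +{b}
  S: {b}  A: {a,b}  B: {a,b,c}
pass 2: — fixpoint
  S: {b}  A: {a,b}  B: {a,b,c}

FOLLOW iteration:
initialize: $ ∈ FOLLOW(S)
pass 1:
  B→B a: FOLLOW(B) ⊇ FIRST(a) = {a}; new: +{a}
  S→b A: FOLLOW(A) ⊇ FOLLOW(S) ⊇ {$}; new: +{$}
  S→b B: FOLLOW(B) ⊇ FOLLOW(S) ⊇ {$}; new: +{$}
  FOLLOW[S]={$}  FOLLOW[A]={$}  FOLLOW[B]={$,a}
pass 2:
  B→A: FOLLOW(A) ⊇ FOLLOW(B) ⊇ {$,a}; new: +{a}
  FOLLOW[S]={$}  FOLLOW[A]={$,a}  FOLLOW[B]={$,a}
pass 3:
  A→S: FOLLOW(S) ⊇ FOLLOW(A) ⊇ {$,a}; new: +{a}
  FOLLOW[S]={$,a}  FOLLOW[A]={$,a}  FOLLOW[B]={$,a}
pass 4: done
  FOLLOW[S]={$,a}  FOLLOW[A]={$,a}  FOLLOW[B]={$,a}

FOLLOW(B) = ["$", "a"]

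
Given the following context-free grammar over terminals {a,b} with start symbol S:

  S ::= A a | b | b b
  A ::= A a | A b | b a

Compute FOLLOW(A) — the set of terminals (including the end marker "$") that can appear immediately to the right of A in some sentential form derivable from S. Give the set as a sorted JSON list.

FIRST iteration:
iter 1:
  A via A→b a: +{b}
  S via S→A a: +{b}
  FIRST(S)={b}  FIRST(A)={b}
iter 2: (no change)
  FIRST(S)={b}  FIRST(A)={b}

FOLLOW sets:
seed FOLLOW(S) with $
iter 1:
  A→A a: FOLLOW(A) ⊇ FIRST(a) = {a}; new: +{a}
  A→A b: FOLLOW(A) ⊇ FIRST(b) = {b}; new: +{b}
  S: {$}  A: {a,b}
iter 2: — fixpoint
  S: {$}  A: {a,b}

FOLLOW(A) = ["a", "b"]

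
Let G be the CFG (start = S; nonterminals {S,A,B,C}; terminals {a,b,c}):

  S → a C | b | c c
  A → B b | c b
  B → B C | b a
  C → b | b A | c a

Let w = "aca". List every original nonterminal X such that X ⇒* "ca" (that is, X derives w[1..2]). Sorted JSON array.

CNF form of G:
  S -> T1 T1 | T2 C | b
  A -> B T0 | T1 T0
  B -> B C | T0 T2
  C -> T0 A | T1 T2 | b
  T0 -> b
  T1 -> c
  T2 -> a

Fill CYK table bottom-up (cells [i..j] with 1 ≤ i ≤ j ≤ 2 only):
  T[1,1] 'c' = {T1}  orig:{}
  T[2,2] 'a' = {T2}  orig:{}
  T[1,2] 'ca' = {C}

Original NTs in T[1,2] deriving "ca": ["C"]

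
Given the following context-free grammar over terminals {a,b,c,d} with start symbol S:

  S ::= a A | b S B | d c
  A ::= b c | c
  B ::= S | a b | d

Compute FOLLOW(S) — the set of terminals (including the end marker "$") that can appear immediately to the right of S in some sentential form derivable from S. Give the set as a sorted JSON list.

FIRST iteration:
iter 1:
  A via A→b c: +{b}
  A via A→c: +{c}
  B via B→a b: +{a}
  B via B→d: +{d}
  S via S→a A: +{a}
  S via S→b S B: +{b}
  S via S→d c: +{d}
  FIRST(S)={a,b,d}  FIRST(A)={b,c}  FIRST(B)={a,d}
iter 2:
  B via B→S: +{b}
  FIRST(S)={a,b,d}  FIRST(A)={b,c}  FIRST(B)={a,b,d}
iter 3: — fixpoint
  FIRST(S)={a,b,d}  FIRST(A)={b,c}  FIRST(B)={a,b,d}

FOLLOW sets:
initialize: $ ∈ FOLLOW(S)
[1]
  S→a A: FOLLOW(A) ⊇ FOLLOW(S) ⊇ {$}; new: +{$}
  S→b S B: FOLLOW(S) ⊇ FIRST(B) = {a,b,d}; new: +{a,b,d}
  S→b S B: FOLLOW(B) ⊇ FOLLOW(S) ⊇ {$,a,b,d}; new: +{$,a,b,d}
  S: {$,a,b,d}  A: {$}  B: {$,a,b,d}
[2]
  S→a A: FOLLOW(A) ⊇ FOLLOW(S) ⊇ {$,a,b,d}; new: +{a,b,d}
  S: {$,a,b,d}  A: {$,a,b,d}  B: {$,a,b,d}
[3] (stable)
  S: {$,a,b,d}  A: {$,a,b,d}  B: {$,a,b,d}

FOLLOW(S) = ["$", "a", "b", "d"]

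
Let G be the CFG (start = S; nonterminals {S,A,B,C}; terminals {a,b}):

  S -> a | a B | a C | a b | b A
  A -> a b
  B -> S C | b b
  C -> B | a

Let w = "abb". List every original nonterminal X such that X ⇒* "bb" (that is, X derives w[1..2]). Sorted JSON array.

CNF form of G:
  S -> T0 B | T0 C | T0 T1 | T1 A | a
  A -> T0 T1
  B -> S C | T1 T1
  C -> S C | T1 T1 | a
  T0 -> a
  T1 -> b

Fill CYK table bottom-up — only the sub-triangle for w[1..2]:
  cell(1,1) b: {T1}  orig:{}
  cell(2,2) b: {T1}  orig:{}
  cell(1,2) bb: {B,C}

Original NTs in T[1,2] deriving "bb": ["B", "C"]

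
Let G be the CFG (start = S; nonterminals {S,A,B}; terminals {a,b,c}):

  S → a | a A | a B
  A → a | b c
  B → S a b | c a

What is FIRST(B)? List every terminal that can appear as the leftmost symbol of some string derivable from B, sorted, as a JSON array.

FIRST sets, iterate to fixpoint:
round 1:
  A via A→a: +{a}
  A via A→b c: +{b}
  B via B→c a: +{c}
  S via S→a: +{a}
  FIRST(S)={a}  FIRST(A)={a,b}  FIRST(B)={c}
round 2:
  B via B→S a b: +{a}
  FIRST(S)={a}  FIRST(A)={a,b}  FIRST(B)={a,c}
round 3: (stable)
  FIRST(S)={a}  FIRST(A)={a,b}  FIRST(B)={a,c}

FIRST(B) = ["a", "c"]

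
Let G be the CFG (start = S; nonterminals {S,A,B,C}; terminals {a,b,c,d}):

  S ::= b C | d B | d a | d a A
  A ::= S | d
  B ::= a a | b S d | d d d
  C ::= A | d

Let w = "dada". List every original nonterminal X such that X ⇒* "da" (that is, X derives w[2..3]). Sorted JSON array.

CNF form of G:
  S -> T0 C | T1 B | T1 T2 | T1 X7
  A -> T0 C | T1 B | T1 T2 | T1 X3 | d
  B -> T0 X4 | T1 X5 | T2 T2
  C -> T0 C | T1 B | T1 T2 | T1 X6 | d
  T0 -> b
  T1 -> d
  T2 -> a
  X3 -> T2 A
  X4 -> S T1
  X5 -> T1 T1
  X6 -> T2 A
  X7 -> T2 A

CYK table (by increasing span), restricted to cells inside w[2..3]:
  cell(2,2) d: {A,C,T1}  orig:{A,C}
  cell(3,3) a: {T2}  orig:{}
  cell(2,3) da: {A,C,S}

Original NTs in T[2,3] deriving "da": ["A", "C", "S"]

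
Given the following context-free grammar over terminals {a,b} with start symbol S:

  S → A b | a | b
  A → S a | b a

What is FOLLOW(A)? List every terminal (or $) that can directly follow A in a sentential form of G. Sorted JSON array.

FIRST iteration:
iter 1:
  A via A→b a: +{b}
  S via S→A b: +{b}
  S via S→a: +{a}
  FIRST(S)={a,b}  FIRST(A)={b}
iter 2:
  A via A→S a: +{a}
  FIRST(S)={a,b}  FIRST(A)={a,b}
iter 3: (no change)
  FIRST(S)={a,b}  FIRST(A)={a,b}

FOLLOW sets:
initialize: $ ∈ FOLLOW(S)
pass 1:
  A→S a: FOLLOW(S) ⊇ FIRST(a) = {a}; new: +{a}
  S→A b: FOLLOW(A) ⊇ FIRST(b) = {b}; new: +{b}
  S: {$,a}  A: {b}
pass 2: done
  S: {$,a}  A: {b}

FOLLOW(A) = ["b"]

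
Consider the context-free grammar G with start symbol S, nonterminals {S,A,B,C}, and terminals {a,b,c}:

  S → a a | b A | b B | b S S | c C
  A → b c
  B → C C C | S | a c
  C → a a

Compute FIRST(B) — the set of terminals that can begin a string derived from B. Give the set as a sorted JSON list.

FIRST iteration:
pass 1:
  A via A→b c: +{b}
  B via B→a c: +{a}
  C via C→a a: +{a}
  S via S→a a: +{a}
  S via S→b A: +{b}
  S via S→c C: +{c}
  FIRST[S]={a,b,c}  FIRST[A]={b}  FIRST[B]={a}  FIRST[C]={a}
pass 2:
  B via B→S: +{b,c}
  FIRST[S]={a,b,c}  FIRST[A]={b}  FIRST[B]={a,b,c}  FIRST[C]={a}
pass 3: — fixpoint
  FIRST[S]={a,b,c}  FIRST[A]={b}  FIRST[B]={a,b,c}  FIRST[C]={a}

FIRST(B) = ["a", "b", "c"]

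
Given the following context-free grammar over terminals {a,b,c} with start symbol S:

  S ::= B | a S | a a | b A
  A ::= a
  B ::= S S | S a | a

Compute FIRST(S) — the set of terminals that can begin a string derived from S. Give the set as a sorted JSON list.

Compute FIRST by fixpoint:
iter 1:
  A via A→a: +{a}
  B via B→a: +{a}
  S via S→B: +{a}
  S via S→b A: +{b}
  S: {a,b}  A: {a}  B: {a}
iter 2:
  B via B→S S: +{b}
  S: {a,b}  A: {a}  B: {a,b}
iter 3: — fixpoint
  S: {a,b}  A: {a}  B: {a,b}

FIRST(S) = ["a", "b"]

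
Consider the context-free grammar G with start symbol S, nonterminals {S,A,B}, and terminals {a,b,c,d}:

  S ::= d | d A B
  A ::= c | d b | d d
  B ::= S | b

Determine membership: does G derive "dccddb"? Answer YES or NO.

Convert to CNF:
  S -> T0 X3 | d
  A -> T0 T0 | T0 T1 | c
  B -> T0 X2 | b | d
  T0 -> d
  T1 -> b
  X2 -> A B
  X3 -> A B

CYK table (by increasing span):
  cell(0,0) d: {B,S,T0}  orig:{B,S}
  cell(1,1) c: {A}
  cell(2,2) c: {A}
  cell(3,3) d: {B,S,T0}  orig:{B,S}
  cell(4,4) d: {B,S,T0}  orig:{B,S}
  cell(5,5) b: {B,T1}  orig:{B}
  cell(0,1) dc: ∅
  cell(1,2) cc: ∅
  cell(2,3) cd: {X2,X3}  orig:{}
  cell(3,4) dd: {A}
  cell(4,5) db: {A}
  cell(0,2) dcc: ∅
  cell(1,3) ccd: ∅
  cell(2,4) cdd: ∅
  cell(3,5) ddb: {X2,X3}  orig:{}
  cell(0,3) dccd: ∅
  cell(1,4) ccdd: ∅
  cell(2,5) cddb: ∅
  cell(0,4) dccdd: ∅
  cell(1,5) ccddb: ∅
  cell(0,5) dccddb: ∅

S ∉ T[0,5] ⇒ NO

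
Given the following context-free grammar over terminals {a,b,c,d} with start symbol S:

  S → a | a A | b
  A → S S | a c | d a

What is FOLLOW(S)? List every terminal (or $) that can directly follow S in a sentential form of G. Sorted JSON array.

FIRST sets, iterate to fixpoint:
round 1:
  A via A→a c: +{a}
  A via A→d a: +{d}
  S via S→a: +{a}
  S via S→b: +{b}
  S: {a,b}  A: {a,d}
round 2:
  A via A→S S: +{b}
  S: {a,b}  A: {a,b,d}
round 3: (no change)
  S: {a,b}  A: {a,b,d}

Compute FOLLOW by fixpoint:
initialize: $ ∈ FOLLOW(S)
pass 1:
  A→S S: FOLLOW(S) ⊇ FIRST(S) = {a,b}; new: +{a,b}
  S→a A: FOLLOW(A) ⊇ FOLLOW(S) ⊇ {$,a,b}; new: +{$,a,b}
  FOLLOW[S]={$,a,b}  FOLLOW[A]={$,a,b}
pass 2: (no change)
  FOLLOW[S]={$,a,b}  FOLLOW[A]={$,a,b}

FOLLOW(S) = ["$", "a", "b"]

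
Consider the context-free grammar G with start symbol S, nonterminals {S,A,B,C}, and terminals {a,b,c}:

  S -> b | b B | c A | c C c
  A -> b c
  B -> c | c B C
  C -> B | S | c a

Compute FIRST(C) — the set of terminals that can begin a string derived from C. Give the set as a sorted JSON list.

FIRST iteration:
round 1:
  A via A→b c: +{b}
  B via B→c: +{c}
  C via C→B: +{c}
  S via S→b: +{b}
  S via S→c A: +{c}
  FIRST(S)={b,c}  FIRST(A)={b}  FIRST(B)={c}  FIRST(C)={c}
round 2:
  C via C→S: +{b}
  FIRST(S)={b,c}  FIRST(A)={b}  FIRST(B)={c}  FIRST(C)={b,c}
round 3: (no change)
  FIRST(S)={b,c}  FIRST(A)={b}  FIRST(B)={c}  FIRST(C)={b,c}

FIRST(C) = ["b", "c"]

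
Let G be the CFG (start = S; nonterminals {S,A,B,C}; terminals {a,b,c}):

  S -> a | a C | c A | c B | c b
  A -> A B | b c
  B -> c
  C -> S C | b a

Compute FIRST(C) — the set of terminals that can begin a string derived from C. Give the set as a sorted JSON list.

FIRST iteration:
iter 1:
  A via A→b c: +{b}
  B via B→c: +{c}
  C via C→b a: +{b}
  S via S→a: +{a}
  S via S→c A: +{c}
  FIRST[S]={a,c}  FIRST[A]={b}  FIRST[B]={c}  FIRST[C]={b}
iter 2:
  C via C→S C: +{a,c}
  FIRST[S]={a,c}  FIRST[A]={b}  FIRST[B]={c}  FIRST[C]={a,b,c}
iter 3: (stable)
  FIRST[S]={a,c}  FIRST[A]={b}  FIRST[B]={c}  FIRST[C]={a,b,c}

FIRST(C) = ["a", "b", "c"]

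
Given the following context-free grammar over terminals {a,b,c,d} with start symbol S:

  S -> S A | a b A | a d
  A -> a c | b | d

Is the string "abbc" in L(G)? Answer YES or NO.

CNF form of G:
  S -> S A | T0 T3 | T0 X4
  A -> T0 T1 | b | d
  T0 -> a
  T1 -> c
  T2 -> b
  T3 -> d
  X4 -> T2 A

CYK table (by increasing span):
  cell(0,0) a: {T0}  orig:{}
  cell(1,1) b: {A,T2}  orig:{A}
  cell(2,2) b: {A,T2}  orig:{A}
  cell(3,3) c: {T1}  orig:{}
  cell(0,1) ab: ∅
  cell(1,2) bb: {X4}  orig:{}
  cell(2,3) bc: ∅
  cell(0,2) abb: {S}
  cell(1,3) bbc: ∅
  cell(0,3) abbc: ∅

S ∉ T[0,3] ⇒ NO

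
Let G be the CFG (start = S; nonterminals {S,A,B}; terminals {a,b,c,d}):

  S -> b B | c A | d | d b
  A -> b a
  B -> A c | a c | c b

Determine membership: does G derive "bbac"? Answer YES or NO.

Convert to CNF:
  S -> T0 B | T2 A | T3 T0 | d
  A -> T0 T1
  B -> A T2 | T1 T2 | T2 T0
  T0 -> b
  T1 -> a
  T2 -> c
  T3 -> d

Fill CYK table bottom-up:
  T[0,0] 'b' = {T0}  orig:{}
  T[1,1] 'b' = {T0}  orig:{}
  T[2,2] 'a' = {T1}  orig:{}
  T[3,3] 'c' = {T2}  orig:{}
  T[0,1] 'bb' = ∅
  T[1,2] 'ba' = {A}
  T[2,3] 'ac' = {B}
  T[0,2] 'bba' = ∅
  T[1,3] 'bac' = {B,S}
  T[0,3] 'bbac' = {S}

S ∈ T[0,3] ⇒ YES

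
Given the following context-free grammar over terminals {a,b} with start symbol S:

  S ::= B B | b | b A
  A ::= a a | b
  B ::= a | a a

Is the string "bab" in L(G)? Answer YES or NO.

CNF form of G:
  S -> B B | T1 A | b
  A -> T0 T0 | b
  B -> T0 T0 | a
  T0 -> a
  T1 -> b

Fill CYK table bottom-up:
  [0..0]={A,S,T1}  "b"  orig:{A,S}
  [1..1]={B,T0}  "a"  orig:{B}
  [2..2]={A,S,T1}  "b"  orig:{A,S}
  [0..1]=∅  "ba"
  [1..2]=∅  "ab"
  [0..2]=∅  "bab"

S ∉ T[0,2] ⇒ NO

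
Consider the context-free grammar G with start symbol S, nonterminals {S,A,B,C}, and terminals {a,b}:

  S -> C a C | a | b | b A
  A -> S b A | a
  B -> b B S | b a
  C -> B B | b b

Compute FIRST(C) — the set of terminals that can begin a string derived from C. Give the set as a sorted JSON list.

Compute FIRST by fixpoint:
round 1:
  A via A→a: +{a}
  B via B→b B S: +{b}
  C via C→B B: +{b}
  S via S→C a C: +{b}
  S via S→a: +{a}
  FIRST[S]={a,b}  FIRST[A]={a}  FIRST[B]={b}  FIRST[C]={b}
round 2:
  A via A→S b A: +{b}
  FIRST[S]={a,b}  FIRST[A]={a,b}  FIRST[B]={b}  FIRST[C]={b}
round 3: — fixpoint
  FIRST[S]={a,b}  FIRST[A]={a,b}  FIRST[B]={b}  FIRST[C]={b}

FIRST(C) = ["b"]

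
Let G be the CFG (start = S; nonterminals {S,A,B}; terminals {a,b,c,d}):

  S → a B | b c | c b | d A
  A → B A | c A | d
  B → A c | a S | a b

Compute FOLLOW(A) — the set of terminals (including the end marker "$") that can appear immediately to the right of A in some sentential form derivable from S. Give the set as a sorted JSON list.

FIRST sets, iterate to fixpoint:
[1]
  A via A→c A: +{c}
  A via A→d: +{d}
  B via B→A c: +{c,d}
  B via B→a S: +{a}
  S via S→a B: +{a}
  S via S→b c: +{b}
  S via S→c b: +{c}
  S via S→d A: +{d}
  S: {a,b,c,d}  A: {c,d}  B: {a,c,d}
[2]
  A via A→B A: +{a}
  S: {a,b,c,d}  A: {a,c,d}  B: {a,c,d}
[3] done
  S: {a,b,c,d}  A: {a,c,d}  B: {a,c,d}

Compute FOLLOW by fixpoint:
seed FOLLOW(S) with $
[1]
  A→B A: FOLLOW(B) ⊇ FIRST(A) = {a,c,d}; new: +{a,c,d}
  B→A c: FOLLOW(A) ⊇ FIRST(c) = {c}; new: +{c}
  B→a S: FOLLOW(S) ⊇ FOLLOW(B) ⊇ {a,c,d}; new: +{a,c,d}
  S→a B: FOLLOW(B) ⊇ FOLLOW(S) ⊇ {$,a,c,d}; new: +{$}
  S→d A: FOLLOW(A) ⊇ FOLLOW(S) ⊇ {$,a,c,d}; new: +{$,a,d}
  FOLLOW[S]={$,a,c,d}  FOLLOW[A]={$,a,c,d}  FOLLOW[B]={$,a,c,d}
[2] (no change)
  FOLLOW[S]={$,a,c,d}  FOLLOW[A]={$,a,c,d}  FOLLOW[B]={$,a,c,d}

FOLLOW(A) = ["$", "a", "c", "d"]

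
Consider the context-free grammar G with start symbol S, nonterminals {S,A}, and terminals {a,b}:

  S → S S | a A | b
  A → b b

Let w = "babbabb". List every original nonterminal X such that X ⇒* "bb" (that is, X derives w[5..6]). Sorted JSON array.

Convert to CNF:
  S -> S S | T1 A | b
  A -> T0 T0
  T0 -> b
  T1 -> a

Fill CYK table bottom-up, restricted to cells inside w[5..6]:
  [5..5]={S,T0}  "b"  orig:{S}
  [6..6]={S,T0}  "b"  orig:{S}
  [5..6]={A,S}  "bb"

Original NTs in T[5,6] deriving "bb": ["A", "S"]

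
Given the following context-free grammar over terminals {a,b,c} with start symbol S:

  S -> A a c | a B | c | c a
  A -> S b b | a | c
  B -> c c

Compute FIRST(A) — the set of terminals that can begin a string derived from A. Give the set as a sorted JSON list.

FIRST sets, iterate to fixpoint:
round 1:
  A via A→a: +{a}
  A via A→c: +{c}
  B via B→c c: +{c}
  S via S→A a c: +{a,c}
  FIRST[S]={a,c}  FIRST[A]={a,c}  FIRST[B]={c}
round 2: (no change)
  FIRST[S]={a,c}  FIRST[A]={a,c}  FIRST[B]={c}

FIRST(A) = ["a", "c"]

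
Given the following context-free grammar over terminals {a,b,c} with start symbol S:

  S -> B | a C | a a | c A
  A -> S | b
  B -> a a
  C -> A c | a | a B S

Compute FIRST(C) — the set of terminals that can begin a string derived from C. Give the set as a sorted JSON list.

Compute FIRST by fixpoint:
iter 1:
  A via A→b: +{b}
  B via B→a a: +{a}
  C via C→A c: +{b}
  C via C→a: +{a}
  S via S→B: +{a}
  S via S→c A: +{c}
  FIRST(S)={a,c}  FIRST(A)={b}  FIRST(B)={a}  FIRST(C)={a,b}
iter 2:
  A via A→S: +{a,c}
  C via C→A c: +{c}
  FIRST(S)={a,c}  FIRST(A)={a,b,c}  FIRST(B)={a}  FIRST(C)={a,b,c}
iter 3: done
  FIRST(S)={a,c}  FIRST(A)={a,b,c}  FIRST(B)={a}  FIRST(C)={a,b,c}

FIRST(C) = ["a", "b", "c"]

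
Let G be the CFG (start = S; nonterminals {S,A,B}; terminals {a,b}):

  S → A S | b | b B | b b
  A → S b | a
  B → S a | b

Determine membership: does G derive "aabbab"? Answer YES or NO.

Convert to CNF:
  S -> A S | T0 B | T0 T0 | b
  A -> S T0 | a
  B -> S T1 | b
  T0 -> b
  T1 -> a

CYK table (by increasing span):
  [0..0]={A,T1}  "a"  orig:{A}
  [1..1]={A,T1}  "a"  orig:{A}
  [2..2]={B,S,T0}  "b"  orig:{B,S}
  [3..3]={B,S,T0}  "b"  orig:{B,S}
  [4..4]={A,T1}  "a"  orig:{A}
  [5..5]={B,S,T0}  "b"  orig:{B,S}
  [0..1]=∅  "aa"
  [1..2]={S}  "ab"
  [2..3]={A,S}  "bb"
  [3..4]={B}  "ba"
  [4..5]={S}  "ab"
  [0..2]={S}  "aab"
  [1..3]={A,S}  "abb"
  [2..4]={B,S}  "bba"
  [3..5]=∅  "bab"
  [0..3]={A,S}  "aabb"
  [1..4]={B,S}  "abba"
  [2..5]={A,S}  "bbab"
  [0..4]={B,S}  "aabba"
  [1..5]={A,S}  "abbab"
  [0..5]={A,S}  "aabbab"

S ∈ T[0,5] ⇒ YES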